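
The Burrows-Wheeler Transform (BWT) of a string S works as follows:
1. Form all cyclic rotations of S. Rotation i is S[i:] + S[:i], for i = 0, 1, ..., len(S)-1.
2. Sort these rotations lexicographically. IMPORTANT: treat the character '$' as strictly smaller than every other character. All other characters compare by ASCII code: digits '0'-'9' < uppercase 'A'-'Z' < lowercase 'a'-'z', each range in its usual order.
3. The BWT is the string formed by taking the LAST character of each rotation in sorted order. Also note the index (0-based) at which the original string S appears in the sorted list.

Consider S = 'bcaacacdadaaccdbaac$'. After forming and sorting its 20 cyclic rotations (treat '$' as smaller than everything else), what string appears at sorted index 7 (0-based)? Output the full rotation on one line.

Answer: acdadaaccdbaac$bcaac

Derivation:
All 20 rotations (rotation i = S[i:]+S[:i]):
  rot[0] = bcaacacdadaaccdbaac$
  rot[1] = caacacdadaaccdbaac$b
  rot[2] = aacacdadaaccdbaac$bc
  rot[3] = acacdadaaccdbaac$bca
  rot[4] = cacdadaaccdbaac$bcaa
  rot[5] = acdadaaccdbaac$bcaac
  rot[6] = cdadaaccdbaac$bcaaca
  rot[7] = dadaaccdbaac$bcaacac
  rot[8] = adaaccdbaac$bcaacacd
  rot[9] = daaccdbaac$bcaacacda
  rot[10] = aaccdbaac$bcaacacdad
  rot[11] = accdbaac$bcaacacdada
  rot[12] = ccdbaac$bcaacacdadaa
  rot[13] = cdbaac$bcaacacdadaac
  rot[14] = dbaac$bcaacacdadaacc
  rot[15] = baac$bcaacacdadaaccd
  rot[16] = aac$bcaacacdadaaccdb
  rot[17] = ac$bcaacacdadaaccdba
  rot[18] = c$bcaacacdadaaccdbaa
  rot[19] = $bcaacacdadaaccdbaac
Sorted (with $ < everything):
  sorted[0] = $bcaacacdadaaccdbaac
  sorted[1] = aac$bcaacacdadaaccdb
  sorted[2] = aacacdadaaccdbaac$bc
  sorted[3] = aaccdbaac$bcaacacdad
  sorted[4] = ac$bcaacacdadaaccdba
  sorted[5] = acacdadaaccdbaac$bca
  sorted[6] = accdbaac$bcaacacdada
  sorted[7] = acdadaaccdbaac$bcaac
  sorted[8] = adaaccdbaac$bcaacacd
  sorted[9] = baac$bcaacacdadaaccd
  sorted[10] = bcaacacdadaaccdbaac$
  sorted[11] = c$bcaacacdadaaccdbaa
  sorted[12] = caacacdadaaccdbaac$b
  sorted[13] = cacdadaaccdbaac$bcaa
  sorted[14] = ccdbaac$bcaacacdadaa
  sorted[15] = cdadaaccdbaac$bcaaca
  sorted[16] = cdbaac$bcaacacdadaac
  sorted[17] = daaccdbaac$bcaacacda
  sorted[18] = dadaaccdbaac$bcaacac
  sorted[19] = dbaac$bcaacacdadaacc
sorted[7] = acdadaaccdbaac$bcaac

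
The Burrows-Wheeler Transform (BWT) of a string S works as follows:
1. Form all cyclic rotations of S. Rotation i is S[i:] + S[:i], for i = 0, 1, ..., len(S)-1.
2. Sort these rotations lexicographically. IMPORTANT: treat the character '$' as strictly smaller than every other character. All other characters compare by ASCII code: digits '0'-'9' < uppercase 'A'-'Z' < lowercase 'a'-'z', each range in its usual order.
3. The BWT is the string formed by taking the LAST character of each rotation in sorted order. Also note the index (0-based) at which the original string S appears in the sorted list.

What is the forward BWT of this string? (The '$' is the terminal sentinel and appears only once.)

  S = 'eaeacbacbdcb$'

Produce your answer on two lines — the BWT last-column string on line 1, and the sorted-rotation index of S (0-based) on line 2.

Answer: bebecccdaaba$
12

Derivation:
All 13 rotations (rotation i = S[i:]+S[:i]):
  rot[0] = eaeacbacbdcb$
  rot[1] = aeacbacbdcb$e
  rot[2] = eacbacbdcb$ea
  rot[3] = acbacbdcb$eae
  rot[4] = cbacbdcb$eaea
  rot[5] = bacbdcb$eaeac
  rot[6] = acbdcb$eaeacb
  rot[7] = cbdcb$eaeacba
  rot[8] = bdcb$eaeacbac
  rot[9] = dcb$eaeacbacb
  rot[10] = cb$eaeacbacbd
  rot[11] = b$eaeacbacbdc
  rot[12] = $eaeacbacbdcb
Sorted (with $ < everything):
  sorted[0] = $eaeacbacbdcb  (last char: 'b')
  sorted[1] = acbacbdcb$eae  (last char: 'e')
  sorted[2] = acbdcb$eaeacb  (last char: 'b')
  sorted[3] = aeacbacbdcb$e  (last char: 'e')
  sorted[4] = b$eaeacbacbdc  (last char: 'c')
  sorted[5] = bacbdcb$eaeac  (last char: 'c')
  sorted[6] = bdcb$eaeacbac  (last char: 'c')
  sorted[7] = cb$eaeacbacbd  (last char: 'd')
  sorted[8] = cbacbdcb$eaea  (last char: 'a')
  sorted[9] = cbdcb$eaeacba  (last char: 'a')
  sorted[10] = dcb$eaeacbacb  (last char: 'b')
  sorted[11] = eacbacbdcb$ea  (last char: 'a')
  sorted[12] = eaeacbacbdcb$  (last char: '$')
Last column: bebecccdaaba$
Original string S is at sorted index 12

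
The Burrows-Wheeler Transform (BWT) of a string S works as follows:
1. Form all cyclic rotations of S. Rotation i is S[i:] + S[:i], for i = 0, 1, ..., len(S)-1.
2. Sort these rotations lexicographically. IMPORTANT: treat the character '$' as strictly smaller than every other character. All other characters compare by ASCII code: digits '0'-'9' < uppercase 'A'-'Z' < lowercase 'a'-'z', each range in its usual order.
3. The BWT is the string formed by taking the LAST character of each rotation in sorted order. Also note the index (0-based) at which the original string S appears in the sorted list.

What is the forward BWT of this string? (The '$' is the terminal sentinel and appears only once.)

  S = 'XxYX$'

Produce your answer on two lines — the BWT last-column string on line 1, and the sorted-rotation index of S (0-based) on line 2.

All 5 rotations (rotation i = S[i:]+S[:i]):
  rot[0] = XxYX$
  rot[1] = xYX$X
  rot[2] = YX$Xx
  rot[3] = X$XxY
  rot[4] = $XxYX
Sorted (with $ < everything):
  sorted[0] = $XxYX  (last char: 'X')
  sorted[1] = X$XxY  (last char: 'Y')
  sorted[2] = XxYX$  (last char: '$')
  sorted[3] = YX$Xx  (last char: 'x')
  sorted[4] = xYX$X  (last char: 'X')
Last column: XY$xX
Original string S is at sorted index 2

Answer: XY$xX
2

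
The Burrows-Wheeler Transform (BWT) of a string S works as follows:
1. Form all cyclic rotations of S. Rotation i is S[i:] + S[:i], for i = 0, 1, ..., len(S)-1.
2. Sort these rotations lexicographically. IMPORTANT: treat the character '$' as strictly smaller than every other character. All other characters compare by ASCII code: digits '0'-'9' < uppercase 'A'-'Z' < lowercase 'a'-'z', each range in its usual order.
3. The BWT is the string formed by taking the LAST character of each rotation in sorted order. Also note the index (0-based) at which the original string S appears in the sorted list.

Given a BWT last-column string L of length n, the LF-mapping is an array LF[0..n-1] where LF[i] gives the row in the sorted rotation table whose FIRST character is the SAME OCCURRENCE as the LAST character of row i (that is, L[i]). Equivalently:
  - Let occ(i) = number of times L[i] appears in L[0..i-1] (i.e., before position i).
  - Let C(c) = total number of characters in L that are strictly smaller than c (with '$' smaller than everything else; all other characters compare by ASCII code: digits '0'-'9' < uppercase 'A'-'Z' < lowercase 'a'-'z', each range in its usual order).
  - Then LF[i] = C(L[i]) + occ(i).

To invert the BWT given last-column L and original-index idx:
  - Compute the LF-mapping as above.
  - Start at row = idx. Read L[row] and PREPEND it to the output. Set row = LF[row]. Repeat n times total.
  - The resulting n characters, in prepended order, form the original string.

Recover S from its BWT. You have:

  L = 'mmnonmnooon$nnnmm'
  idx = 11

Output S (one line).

Answer: nommonnnonmonnmm$

Derivation:
LF mapping: 1 2 6 13 7 3 8 14 15 16 9 0 10 11 12 4 5
Walk LF starting at row 11, prepending L[row]:
  step 1: row=11, L[11]='$', prepend. Next row=LF[11]=0
  step 2: row=0, L[0]='m', prepend. Next row=LF[0]=1
  step 3: row=1, L[1]='m', prepend. Next row=LF[1]=2
  step 4: row=2, L[2]='n', prepend. Next row=LF[2]=6
  step 5: row=6, L[6]='n', prepend. Next row=LF[6]=8
  step 6: row=8, L[8]='o', prepend. Next row=LF[8]=15
  step 7: row=15, L[15]='m', prepend. Next row=LF[15]=4
  step 8: row=4, L[4]='n', prepend. Next row=LF[4]=7
  step 9: row=7, L[7]='o', prepend. Next row=LF[7]=14
  step 10: row=14, L[14]='n', prepend. Next row=LF[14]=12
  step 11: row=12, L[12]='n', prepend. Next row=LF[12]=10
  step 12: row=10, L[10]='n', prepend. Next row=LF[10]=9
  step 13: row=9, L[9]='o', prepend. Next row=LF[9]=16
  step 14: row=16, L[16]='m', prepend. Next row=LF[16]=5
  step 15: row=5, L[5]='m', prepend. Next row=LF[5]=3
  step 16: row=3, L[3]='o', prepend. Next row=LF[3]=13
  step 17: row=13, L[13]='n', prepend. Next row=LF[13]=11
Reversed output: nommonnnonmonnmm$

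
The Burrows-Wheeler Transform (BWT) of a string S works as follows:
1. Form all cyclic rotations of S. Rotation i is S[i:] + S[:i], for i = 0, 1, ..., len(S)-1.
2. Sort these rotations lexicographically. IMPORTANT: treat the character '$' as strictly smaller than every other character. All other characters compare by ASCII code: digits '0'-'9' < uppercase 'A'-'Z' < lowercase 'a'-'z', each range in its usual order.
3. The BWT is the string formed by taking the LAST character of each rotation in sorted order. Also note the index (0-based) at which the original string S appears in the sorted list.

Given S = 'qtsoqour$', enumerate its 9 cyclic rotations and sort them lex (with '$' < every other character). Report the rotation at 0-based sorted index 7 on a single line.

All 9 rotations (rotation i = S[i:]+S[:i]):
  rot[0] = qtsoqour$
  rot[1] = tsoqour$q
  rot[2] = soqour$qt
  rot[3] = oqour$qts
  rot[4] = qour$qtso
  rot[5] = our$qtsoq
  rot[6] = ur$qtsoqo
  rot[7] = r$qtsoqou
  rot[8] = $qtsoqour
Sorted (with $ < everything):
  sorted[0] = $qtsoqour
  sorted[1] = oqour$qts
  sorted[2] = our$qtsoq
  sorted[3] = qour$qtso
  sorted[4] = qtsoqour$
  sorted[5] = r$qtsoqou
  sorted[6] = soqour$qt
  sorted[7] = tsoqour$q
  sorted[8] = ur$qtsoqo
sorted[7] = tsoqour$q

Answer: tsoqour$q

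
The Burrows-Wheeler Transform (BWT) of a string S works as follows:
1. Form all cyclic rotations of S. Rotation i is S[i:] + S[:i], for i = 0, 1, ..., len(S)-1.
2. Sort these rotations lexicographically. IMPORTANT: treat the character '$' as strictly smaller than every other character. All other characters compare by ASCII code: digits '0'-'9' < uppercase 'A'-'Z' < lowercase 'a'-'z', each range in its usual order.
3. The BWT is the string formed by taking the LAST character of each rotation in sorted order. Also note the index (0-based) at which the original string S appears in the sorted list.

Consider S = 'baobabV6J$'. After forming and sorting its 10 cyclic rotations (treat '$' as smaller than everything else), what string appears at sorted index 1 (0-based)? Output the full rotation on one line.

All 10 rotations (rotation i = S[i:]+S[:i]):
  rot[0] = baobabV6J$
  rot[1] = aobabV6J$b
  rot[2] = obabV6J$ba
  rot[3] = babV6J$bao
  rot[4] = abV6J$baob
  rot[5] = bV6J$baoba
  rot[6] = V6J$baobab
  rot[7] = 6J$baobabV
  rot[8] = J$baobabV6
  rot[9] = $baobabV6J
Sorted (with $ < everything):
  sorted[0] = $baobabV6J
  sorted[1] = 6J$baobabV
  sorted[2] = J$baobabV6
  sorted[3] = V6J$baobab
  sorted[4] = abV6J$baob
  sorted[5] = aobabV6J$b
  sorted[6] = bV6J$baoba
  sorted[7] = babV6J$bao
  sorted[8] = baobabV6J$
  sorted[9] = obabV6J$ba
sorted[1] = 6J$baobabV

Answer: 6J$baobabV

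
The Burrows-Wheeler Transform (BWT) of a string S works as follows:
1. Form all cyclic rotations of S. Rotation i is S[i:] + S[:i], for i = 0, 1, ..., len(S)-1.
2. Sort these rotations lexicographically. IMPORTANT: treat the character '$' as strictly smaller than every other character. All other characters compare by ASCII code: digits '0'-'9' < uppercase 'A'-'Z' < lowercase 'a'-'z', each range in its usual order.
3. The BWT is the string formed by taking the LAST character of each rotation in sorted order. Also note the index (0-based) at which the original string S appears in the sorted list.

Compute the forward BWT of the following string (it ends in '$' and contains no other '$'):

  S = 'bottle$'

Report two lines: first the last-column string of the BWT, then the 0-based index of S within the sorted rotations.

Answer: e$ltbto
1

Derivation:
All 7 rotations (rotation i = S[i:]+S[:i]):
  rot[0] = bottle$
  rot[1] = ottle$b
  rot[2] = ttle$bo
  rot[3] = tle$bot
  rot[4] = le$bott
  rot[5] = e$bottl
  rot[6] = $bottle
Sorted (with $ < everything):
  sorted[0] = $bottle  (last char: 'e')
  sorted[1] = bottle$  (last char: '$')
  sorted[2] = e$bottl  (last char: 'l')
  sorted[3] = le$bott  (last char: 't')
  sorted[4] = ottle$b  (last char: 'b')
  sorted[5] = tle$bot  (last char: 't')
  sorted[6] = ttle$bo  (last char: 'o')
Last column: e$ltbto
Original string S is at sorted index 1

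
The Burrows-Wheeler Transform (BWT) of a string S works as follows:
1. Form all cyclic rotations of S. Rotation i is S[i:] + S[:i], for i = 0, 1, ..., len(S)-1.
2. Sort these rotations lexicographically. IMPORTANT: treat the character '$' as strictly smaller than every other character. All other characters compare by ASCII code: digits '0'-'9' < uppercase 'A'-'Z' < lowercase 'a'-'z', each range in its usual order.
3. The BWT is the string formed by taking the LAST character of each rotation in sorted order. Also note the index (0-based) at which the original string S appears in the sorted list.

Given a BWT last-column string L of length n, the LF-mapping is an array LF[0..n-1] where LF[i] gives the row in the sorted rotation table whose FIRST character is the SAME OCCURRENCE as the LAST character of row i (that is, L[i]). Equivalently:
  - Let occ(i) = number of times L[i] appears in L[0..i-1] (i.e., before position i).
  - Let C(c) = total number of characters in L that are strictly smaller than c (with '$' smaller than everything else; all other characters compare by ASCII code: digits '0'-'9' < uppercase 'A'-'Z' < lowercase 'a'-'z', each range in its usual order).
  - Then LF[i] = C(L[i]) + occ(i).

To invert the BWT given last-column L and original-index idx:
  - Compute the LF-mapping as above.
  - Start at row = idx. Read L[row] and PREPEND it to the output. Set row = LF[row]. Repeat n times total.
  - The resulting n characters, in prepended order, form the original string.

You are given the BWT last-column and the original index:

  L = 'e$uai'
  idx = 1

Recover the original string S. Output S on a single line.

Answer: aiue$

Derivation:
LF mapping: 2 0 4 1 3
Walk LF starting at row 1, prepending L[row]:
  step 1: row=1, L[1]='$', prepend. Next row=LF[1]=0
  step 2: row=0, L[0]='e', prepend. Next row=LF[0]=2
  step 3: row=2, L[2]='u', prepend. Next row=LF[2]=4
  step 4: row=4, L[4]='i', prepend. Next row=LF[4]=3
  step 5: row=3, L[3]='a', prepend. Next row=LF[3]=1
Reversed output: aiue$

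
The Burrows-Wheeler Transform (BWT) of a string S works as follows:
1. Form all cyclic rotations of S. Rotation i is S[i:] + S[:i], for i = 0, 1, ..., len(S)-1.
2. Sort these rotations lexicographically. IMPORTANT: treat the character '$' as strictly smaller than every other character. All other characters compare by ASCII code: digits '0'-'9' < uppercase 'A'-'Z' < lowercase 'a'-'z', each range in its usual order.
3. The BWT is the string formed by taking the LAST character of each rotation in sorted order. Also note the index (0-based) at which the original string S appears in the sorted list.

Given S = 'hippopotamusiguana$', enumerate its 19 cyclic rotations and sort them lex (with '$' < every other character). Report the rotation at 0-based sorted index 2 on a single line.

All 19 rotations (rotation i = S[i:]+S[:i]):
  rot[0] = hippopotamusiguana$
  rot[1] = ippopotamusiguana$h
  rot[2] = ppopotamusiguana$hi
  rot[3] = popotamusiguana$hip
  rot[4] = opotamusiguana$hipp
  rot[5] = potamusiguana$hippo
  rot[6] = otamusiguana$hippop
  rot[7] = tamusiguana$hippopo
  rot[8] = amusiguana$hippopot
  rot[9] = musiguana$hippopota
  rot[10] = usiguana$hippopotam
  rot[11] = siguana$hippopotamu
  rot[12] = iguana$hippopotamus
  rot[13] = guana$hippopotamusi
  rot[14] = uana$hippopotamusig
  rot[15] = ana$hippopotamusigu
  rot[16] = na$hippopotamusigua
  rot[17] = a$hippopotamusiguan
  rot[18] = $hippopotamusiguana
Sorted (with $ < everything):
  sorted[0] = $hippopotamusiguana
  sorted[1] = a$hippopotamusiguan
  sorted[2] = amusiguana$hippopot
  sorted[3] = ana$hippopotamusigu
  sorted[4] = guana$hippopotamusi
  sorted[5] = hippopotamusiguana$
  sorted[6] = iguana$hippopotamus
  sorted[7] = ippopotamusiguana$h
  sorted[8] = musiguana$hippopota
  sorted[9] = na$hippopotamusigua
  sorted[10] = opotamusiguana$hipp
  sorted[11] = otamusiguana$hippop
  sorted[12] = popotamusiguana$hip
  sorted[13] = potamusiguana$hippo
  sorted[14] = ppopotamusiguana$hi
  sorted[15] = siguana$hippopotamu
  sorted[16] = tamusiguana$hippopo
  sorted[17] = uana$hippopotamusig
  sorted[18] = usiguana$hippopotam
sorted[2] = amusiguana$hippopot

Answer: amusiguana$hippopot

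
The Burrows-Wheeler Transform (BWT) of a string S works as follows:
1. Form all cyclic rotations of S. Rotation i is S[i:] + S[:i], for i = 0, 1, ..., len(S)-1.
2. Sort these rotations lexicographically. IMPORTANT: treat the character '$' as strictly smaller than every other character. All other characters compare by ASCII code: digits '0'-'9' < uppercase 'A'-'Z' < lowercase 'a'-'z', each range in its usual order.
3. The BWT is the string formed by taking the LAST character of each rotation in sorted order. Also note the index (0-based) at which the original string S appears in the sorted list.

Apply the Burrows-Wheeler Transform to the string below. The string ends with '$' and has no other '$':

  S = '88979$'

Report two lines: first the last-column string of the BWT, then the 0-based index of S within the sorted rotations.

All 6 rotations (rotation i = S[i:]+S[:i]):
  rot[0] = 88979$
  rot[1] = 8979$8
  rot[2] = 979$88
  rot[3] = 79$889
  rot[4] = 9$8897
  rot[5] = $88979
Sorted (with $ < everything):
  sorted[0] = $88979  (last char: '9')
  sorted[1] = 79$889  (last char: '9')
  sorted[2] = 88979$  (last char: '$')
  sorted[3] = 8979$8  (last char: '8')
  sorted[4] = 9$8897  (last char: '7')
  sorted[5] = 979$88  (last char: '8')
Last column: 99$878
Original string S is at sorted index 2

Answer: 99$878
2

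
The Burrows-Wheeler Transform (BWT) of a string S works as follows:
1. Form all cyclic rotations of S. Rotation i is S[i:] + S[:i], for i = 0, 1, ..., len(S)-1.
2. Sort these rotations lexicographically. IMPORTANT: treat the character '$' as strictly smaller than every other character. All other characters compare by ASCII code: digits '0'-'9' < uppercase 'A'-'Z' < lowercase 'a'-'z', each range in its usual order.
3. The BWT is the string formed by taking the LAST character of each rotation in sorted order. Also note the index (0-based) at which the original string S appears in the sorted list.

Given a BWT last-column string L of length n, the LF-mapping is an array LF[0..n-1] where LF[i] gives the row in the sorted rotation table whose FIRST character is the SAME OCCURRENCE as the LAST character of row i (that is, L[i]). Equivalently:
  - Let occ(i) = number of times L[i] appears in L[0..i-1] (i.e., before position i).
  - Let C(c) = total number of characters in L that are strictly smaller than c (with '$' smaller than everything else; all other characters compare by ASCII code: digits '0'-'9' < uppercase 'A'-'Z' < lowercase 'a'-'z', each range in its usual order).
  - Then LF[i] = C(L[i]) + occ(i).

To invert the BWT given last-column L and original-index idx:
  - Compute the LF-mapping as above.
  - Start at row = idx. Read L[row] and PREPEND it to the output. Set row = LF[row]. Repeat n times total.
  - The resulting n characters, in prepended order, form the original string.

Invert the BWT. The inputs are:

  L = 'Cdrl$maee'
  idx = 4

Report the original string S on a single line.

Answer: emeraldC$

Derivation:
LF mapping: 1 3 8 6 0 7 2 4 5
Walk LF starting at row 4, prepending L[row]:
  step 1: row=4, L[4]='$', prepend. Next row=LF[4]=0
  step 2: row=0, L[0]='C', prepend. Next row=LF[0]=1
  step 3: row=1, L[1]='d', prepend. Next row=LF[1]=3
  step 4: row=3, L[3]='l', prepend. Next row=LF[3]=6
  step 5: row=6, L[6]='a', prepend. Next row=LF[6]=2
  step 6: row=2, L[2]='r', prepend. Next row=LF[2]=8
  step 7: row=8, L[8]='e', prepend. Next row=LF[8]=5
  step 8: row=5, L[5]='m', prepend. Next row=LF[5]=7
  step 9: row=7, L[7]='e', prepend. Next row=LF[7]=4
Reversed output: emeraldC$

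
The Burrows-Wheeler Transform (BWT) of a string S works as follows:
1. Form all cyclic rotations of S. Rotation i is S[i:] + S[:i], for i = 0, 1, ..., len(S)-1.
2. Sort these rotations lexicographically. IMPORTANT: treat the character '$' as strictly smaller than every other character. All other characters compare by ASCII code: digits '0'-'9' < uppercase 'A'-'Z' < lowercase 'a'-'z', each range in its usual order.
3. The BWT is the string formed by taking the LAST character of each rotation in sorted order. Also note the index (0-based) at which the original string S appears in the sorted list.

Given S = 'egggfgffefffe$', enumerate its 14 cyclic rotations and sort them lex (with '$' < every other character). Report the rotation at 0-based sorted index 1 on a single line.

Answer: e$egggfgffefff

Derivation:
All 14 rotations (rotation i = S[i:]+S[:i]):
  rot[0] = egggfgffefffe$
  rot[1] = gggfgffefffe$e
  rot[2] = ggfgffefffe$eg
  rot[3] = gfgffefffe$egg
  rot[4] = fgffefffe$eggg
  rot[5] = gffefffe$egggf
  rot[6] = ffefffe$egggfg
  rot[7] = fefffe$egggfgf
  rot[8] = efffe$egggfgff
  rot[9] = fffe$egggfgffe
  rot[10] = ffe$egggfgffef
  rot[11] = fe$egggfgffeff
  rot[12] = e$egggfgffefff
  rot[13] = $egggfgffefffe
Sorted (with $ < everything):
  sorted[0] = $egggfgffefffe
  sorted[1] = e$egggfgffefff
  sorted[2] = efffe$egggfgff
  sorted[3] = egggfgffefffe$
  sorted[4] = fe$egggfgffeff
  sorted[5] = fefffe$egggfgf
  sorted[6] = ffe$egggfgffef
  sorted[7] = ffefffe$egggfg
  sorted[8] = fffe$egggfgffe
  sorted[9] = fgffefffe$eggg
  sorted[10] = gffefffe$egggf
  sorted[11] = gfgffefffe$egg
  sorted[12] = ggfgffefffe$eg
  sorted[13] = gggfgffefffe$e
sorted[1] = e$egggfgffefff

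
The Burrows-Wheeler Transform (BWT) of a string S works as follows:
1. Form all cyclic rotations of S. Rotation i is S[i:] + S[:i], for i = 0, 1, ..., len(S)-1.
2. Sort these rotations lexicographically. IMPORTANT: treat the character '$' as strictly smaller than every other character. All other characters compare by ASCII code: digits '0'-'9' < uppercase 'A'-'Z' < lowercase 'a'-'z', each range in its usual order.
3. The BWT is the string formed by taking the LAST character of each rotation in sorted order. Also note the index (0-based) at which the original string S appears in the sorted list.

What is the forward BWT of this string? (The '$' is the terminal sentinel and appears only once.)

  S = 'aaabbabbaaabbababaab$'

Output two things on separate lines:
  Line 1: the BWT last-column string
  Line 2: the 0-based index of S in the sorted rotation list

Answer: bb$baaabbbaaabaabbaaa
2

Derivation:
All 21 rotations (rotation i = S[i:]+S[:i]):
  rot[0] = aaabbabbaaabbababaab$
  rot[1] = aabbabbaaabbababaab$a
  rot[2] = abbabbaaabbababaab$aa
  rot[3] = bbabbaaabbababaab$aaa
  rot[4] = babbaaabbababaab$aaab
  rot[5] = abbaaabbababaab$aaabb
  rot[6] = bbaaabbababaab$aaabba
  rot[7] = baaabbababaab$aaabbab
  rot[8] = aaabbababaab$aaabbabb
  rot[9] = aabbababaab$aaabbabba
  rot[10] = abbababaab$aaabbabbaa
  rot[11] = bbababaab$aaabbabbaaa
  rot[12] = bababaab$aaabbabbaaab
  rot[13] = ababaab$aaabbabbaaabb
  rot[14] = babaab$aaabbabbaaabba
  rot[15] = abaab$aaabbabbaaabbab
  rot[16] = baab$aaabbabbaaabbaba
  rot[17] = aab$aaabbabbaaabbabab
  rot[18] = ab$aaabbabbaaabbababa
  rot[19] = b$aaabbabbaaabbababaa
  rot[20] = $aaabbabbaaabbababaab
Sorted (with $ < everything):
  sorted[0] = $aaabbabbaaabbababaab  (last char: 'b')
  sorted[1] = aaabbababaab$aaabbabb  (last char: 'b')
  sorted[2] = aaabbabbaaabbababaab$  (last char: '$')
  sorted[3] = aab$aaabbabbaaabbabab  (last char: 'b')
  sorted[4] = aabbababaab$aaabbabba  (last char: 'a')
  sorted[5] = aabbabbaaabbababaab$a  (last char: 'a')
  sorted[6] = ab$aaabbabbaaabbababa  (last char: 'a')
  sorted[7] = abaab$aaabbabbaaabbab  (last char: 'b')
  sorted[8] = ababaab$aaabbabbaaabb  (last char: 'b')
  sorted[9] = abbaaabbababaab$aaabb  (last char: 'b')
  sorted[10] = abbababaab$aaabbabbaa  (last char: 'a')
  sorted[11] = abbabbaaabbababaab$aa  (last char: 'a')
  sorted[12] = b$aaabbabbaaabbababaa  (last char: 'a')
  sorted[13] = baaabbababaab$aaabbab  (last char: 'b')
  sorted[14] = baab$aaabbabbaaabbaba  (last char: 'a')
  sorted[15] = babaab$aaabbabbaaabba  (last char: 'a')
  sorted[16] = bababaab$aaabbabbaaab  (last char: 'b')
  sorted[17] = babbaaabbababaab$aaab  (last char: 'b')
  sorted[18] = bbaaabbababaab$aaabba  (last char: 'a')
  sorted[19] = bbababaab$aaabbabbaaa  (last char: 'a')
  sorted[20] = bbabbaaabbababaab$aaa  (last char: 'a')
Last column: bb$baaabbbaaabaabbaaa
Original string S is at sorted index 2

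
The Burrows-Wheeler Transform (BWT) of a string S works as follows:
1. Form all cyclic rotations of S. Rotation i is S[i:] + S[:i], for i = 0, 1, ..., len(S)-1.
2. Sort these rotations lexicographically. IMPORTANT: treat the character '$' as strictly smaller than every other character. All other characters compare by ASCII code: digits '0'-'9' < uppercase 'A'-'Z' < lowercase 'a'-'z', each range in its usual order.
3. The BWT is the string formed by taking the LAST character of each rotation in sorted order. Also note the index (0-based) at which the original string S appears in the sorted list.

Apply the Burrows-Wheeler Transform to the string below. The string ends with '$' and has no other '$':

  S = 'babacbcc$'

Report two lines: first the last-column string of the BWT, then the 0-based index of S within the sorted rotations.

All 9 rotations (rotation i = S[i:]+S[:i]):
  rot[0] = babacbcc$
  rot[1] = abacbcc$b
  rot[2] = bacbcc$ba
  rot[3] = acbcc$bab
  rot[4] = cbcc$baba
  rot[5] = bcc$babac
  rot[6] = cc$babacb
  rot[7] = c$babacbc
  rot[8] = $babacbcc
Sorted (with $ < everything):
  sorted[0] = $babacbcc  (last char: 'c')
  sorted[1] = abacbcc$b  (last char: 'b')
  sorted[2] = acbcc$bab  (last char: 'b')
  sorted[3] = babacbcc$  (last char: '$')
  sorted[4] = bacbcc$ba  (last char: 'a')
  sorted[5] = bcc$babac  (last char: 'c')
  sorted[6] = c$babacbc  (last char: 'c')
  sorted[7] = cbcc$baba  (last char: 'a')
  sorted[8] = cc$babacb  (last char: 'b')
Last column: cbb$accab
Original string S is at sorted index 3

Answer: cbb$accab
3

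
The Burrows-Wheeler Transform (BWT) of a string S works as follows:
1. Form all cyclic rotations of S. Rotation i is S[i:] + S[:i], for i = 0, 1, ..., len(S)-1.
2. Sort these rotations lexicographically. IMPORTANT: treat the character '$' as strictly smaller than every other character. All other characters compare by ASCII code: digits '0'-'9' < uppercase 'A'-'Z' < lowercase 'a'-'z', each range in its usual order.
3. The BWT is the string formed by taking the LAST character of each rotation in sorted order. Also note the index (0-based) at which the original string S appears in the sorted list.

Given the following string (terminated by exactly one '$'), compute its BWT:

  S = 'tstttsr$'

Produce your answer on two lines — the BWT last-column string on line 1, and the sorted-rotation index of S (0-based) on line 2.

Answer: rsttt$ts
5

Derivation:
All 8 rotations (rotation i = S[i:]+S[:i]):
  rot[0] = tstttsr$
  rot[1] = stttsr$t
  rot[2] = tttsr$ts
  rot[3] = ttsr$tst
  rot[4] = tsr$tstt
  rot[5] = sr$tsttt
  rot[6] = r$tsttts
  rot[7] = $tstttsr
Sorted (with $ < everything):
  sorted[0] = $tstttsr  (last char: 'r')
  sorted[1] = r$tsttts  (last char: 's')
  sorted[2] = sr$tsttt  (last char: 't')
  sorted[3] = stttsr$t  (last char: 't')
  sorted[4] = tsr$tstt  (last char: 't')
  sorted[5] = tstttsr$  (last char: '$')
  sorted[6] = ttsr$tst  (last char: 't')
  sorted[7] = tttsr$ts  (last char: 's')
Last column: rsttt$ts
Original string S is at sorted index 5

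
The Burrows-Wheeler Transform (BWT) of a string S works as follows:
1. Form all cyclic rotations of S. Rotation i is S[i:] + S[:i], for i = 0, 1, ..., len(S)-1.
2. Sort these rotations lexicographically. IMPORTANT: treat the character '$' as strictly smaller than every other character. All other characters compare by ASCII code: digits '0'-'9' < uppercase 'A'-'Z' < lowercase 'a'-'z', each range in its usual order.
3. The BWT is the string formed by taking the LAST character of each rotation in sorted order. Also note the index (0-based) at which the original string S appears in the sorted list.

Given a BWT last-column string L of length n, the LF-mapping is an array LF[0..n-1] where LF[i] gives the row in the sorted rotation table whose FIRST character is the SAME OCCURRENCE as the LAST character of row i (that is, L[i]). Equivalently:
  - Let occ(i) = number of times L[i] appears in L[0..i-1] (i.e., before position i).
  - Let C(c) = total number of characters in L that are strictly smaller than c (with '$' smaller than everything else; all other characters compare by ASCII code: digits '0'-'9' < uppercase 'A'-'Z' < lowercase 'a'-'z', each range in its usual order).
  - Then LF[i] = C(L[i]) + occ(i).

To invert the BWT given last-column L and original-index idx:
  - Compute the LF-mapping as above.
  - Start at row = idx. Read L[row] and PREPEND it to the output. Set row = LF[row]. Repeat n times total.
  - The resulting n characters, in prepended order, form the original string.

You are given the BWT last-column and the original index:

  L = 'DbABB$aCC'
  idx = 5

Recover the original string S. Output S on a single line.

LF mapping: 6 8 1 2 3 0 7 4 5
Walk LF starting at row 5, prepending L[row]:
  step 1: row=5, L[5]='$', prepend. Next row=LF[5]=0
  step 2: row=0, L[0]='D', prepend. Next row=LF[0]=6
  step 3: row=6, L[6]='a', prepend. Next row=LF[6]=7
  step 4: row=7, L[7]='C', prepend. Next row=LF[7]=4
  step 5: row=4, L[4]='B', prepend. Next row=LF[4]=3
  step 6: row=3, L[3]='B', prepend. Next row=LF[3]=2
  step 7: row=2, L[2]='A', prepend. Next row=LF[2]=1
  step 8: row=1, L[1]='b', prepend. Next row=LF[1]=8
  step 9: row=8, L[8]='C', prepend. Next row=LF[8]=5
Reversed output: CbABBCaD$

Answer: CbABBCaD$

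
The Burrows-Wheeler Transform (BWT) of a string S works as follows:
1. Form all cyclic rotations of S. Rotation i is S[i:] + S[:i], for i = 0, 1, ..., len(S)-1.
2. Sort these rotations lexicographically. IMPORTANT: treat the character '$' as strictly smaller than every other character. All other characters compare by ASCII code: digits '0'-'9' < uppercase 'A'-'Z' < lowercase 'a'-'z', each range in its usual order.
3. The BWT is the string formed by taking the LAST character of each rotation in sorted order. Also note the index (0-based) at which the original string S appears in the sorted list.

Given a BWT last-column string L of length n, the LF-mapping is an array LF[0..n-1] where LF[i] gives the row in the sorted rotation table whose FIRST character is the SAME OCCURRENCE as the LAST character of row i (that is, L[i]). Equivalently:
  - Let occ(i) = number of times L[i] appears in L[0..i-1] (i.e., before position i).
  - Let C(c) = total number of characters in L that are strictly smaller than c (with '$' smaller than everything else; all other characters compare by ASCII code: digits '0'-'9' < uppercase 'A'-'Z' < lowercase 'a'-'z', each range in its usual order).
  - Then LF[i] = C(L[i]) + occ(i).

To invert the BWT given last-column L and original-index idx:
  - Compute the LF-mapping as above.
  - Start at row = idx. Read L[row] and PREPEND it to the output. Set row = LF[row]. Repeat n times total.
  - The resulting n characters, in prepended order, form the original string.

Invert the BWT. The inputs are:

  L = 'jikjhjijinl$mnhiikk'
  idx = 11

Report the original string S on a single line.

Answer: jimkhknknjihiiljij$

Derivation:
LF mapping: 8 3 12 9 1 10 4 11 5 17 15 0 16 18 2 6 7 13 14
Walk LF starting at row 11, prepending L[row]:
  step 1: row=11, L[11]='$', prepend. Next row=LF[11]=0
  step 2: row=0, L[0]='j', prepend. Next row=LF[0]=8
  step 3: row=8, L[8]='i', prepend. Next row=LF[8]=5
  step 4: row=5, L[5]='j', prepend. Next row=LF[5]=10
  step 5: row=10, L[10]='l', prepend. Next row=LF[10]=15
  step 6: row=15, L[15]='i', prepend. Next row=LF[15]=6
  step 7: row=6, L[6]='i', prepend. Next row=LF[6]=4
  step 8: row=4, L[4]='h', prepend. Next row=LF[4]=1
  step 9: row=1, L[1]='i', prepend. Next row=LF[1]=3
  step 10: row=3, L[3]='j', prepend. Next row=LF[3]=9
  step 11: row=9, L[9]='n', prepend. Next row=LF[9]=17
  step 12: row=17, L[17]='k', prepend. Next row=LF[17]=13
  step 13: row=13, L[13]='n', prepend. Next row=LF[13]=18
  step 14: row=18, L[18]='k', prepend. Next row=LF[18]=14
  step 15: row=14, L[14]='h', prepend. Next row=LF[14]=2
  step 16: row=2, L[2]='k', prepend. Next row=LF[2]=12
  step 17: row=12, L[12]='m', prepend. Next row=LF[12]=16
  step 18: row=16, L[16]='i', prepend. Next row=LF[16]=7
  step 19: row=7, L[7]='j', prepend. Next row=LF[7]=11
Reversed output: jimkhknknjihiiljij$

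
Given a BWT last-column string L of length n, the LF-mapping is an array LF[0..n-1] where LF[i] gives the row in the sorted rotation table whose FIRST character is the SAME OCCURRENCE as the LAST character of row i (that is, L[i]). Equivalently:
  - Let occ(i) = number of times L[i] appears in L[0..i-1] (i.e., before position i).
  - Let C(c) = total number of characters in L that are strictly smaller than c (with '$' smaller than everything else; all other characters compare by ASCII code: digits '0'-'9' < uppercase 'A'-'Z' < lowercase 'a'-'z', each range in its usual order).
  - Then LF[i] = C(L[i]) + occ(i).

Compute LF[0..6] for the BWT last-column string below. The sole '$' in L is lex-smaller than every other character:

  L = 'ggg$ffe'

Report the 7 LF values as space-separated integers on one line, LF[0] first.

Answer: 4 5 6 0 2 3 1

Derivation:
Char counts: '$':1, 'e':1, 'f':2, 'g':3
C (first-col start): C('$')=0, C('e')=1, C('f')=2, C('g')=4
L[0]='g': occ=0, LF[0]=C('g')+0=4+0=4
L[1]='g': occ=1, LF[1]=C('g')+1=4+1=5
L[2]='g': occ=2, LF[2]=C('g')+2=4+2=6
L[3]='$': occ=0, LF[3]=C('$')+0=0+0=0
L[4]='f': occ=0, LF[4]=C('f')+0=2+0=2
L[5]='f': occ=1, LF[5]=C('f')+1=2+1=3
L[6]='e': occ=0, LF[6]=C('e')+0=1+0=1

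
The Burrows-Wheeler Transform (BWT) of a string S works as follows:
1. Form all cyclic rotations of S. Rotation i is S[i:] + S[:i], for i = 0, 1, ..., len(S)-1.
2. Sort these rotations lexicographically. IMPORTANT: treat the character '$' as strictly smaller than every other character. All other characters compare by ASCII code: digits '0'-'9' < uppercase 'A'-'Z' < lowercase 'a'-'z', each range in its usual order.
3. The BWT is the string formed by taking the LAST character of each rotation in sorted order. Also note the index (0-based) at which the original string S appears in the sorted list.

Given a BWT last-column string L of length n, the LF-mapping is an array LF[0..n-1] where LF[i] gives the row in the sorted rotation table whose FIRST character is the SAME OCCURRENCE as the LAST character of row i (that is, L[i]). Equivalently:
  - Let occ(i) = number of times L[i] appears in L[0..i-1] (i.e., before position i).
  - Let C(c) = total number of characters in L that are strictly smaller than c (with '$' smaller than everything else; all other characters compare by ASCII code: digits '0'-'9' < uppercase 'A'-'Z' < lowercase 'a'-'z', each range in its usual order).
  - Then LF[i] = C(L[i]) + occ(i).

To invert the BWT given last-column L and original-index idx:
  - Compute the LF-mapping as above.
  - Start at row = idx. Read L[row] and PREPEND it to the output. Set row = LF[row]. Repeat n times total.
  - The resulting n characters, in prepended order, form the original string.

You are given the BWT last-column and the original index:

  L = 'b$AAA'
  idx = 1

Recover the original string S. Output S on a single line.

Answer: AAAb$

Derivation:
LF mapping: 4 0 1 2 3
Walk LF starting at row 1, prepending L[row]:
  step 1: row=1, L[1]='$', prepend. Next row=LF[1]=0
  step 2: row=0, L[0]='b', prepend. Next row=LF[0]=4
  step 3: row=4, L[4]='A', prepend. Next row=LF[4]=3
  step 4: row=3, L[3]='A', prepend. Next row=LF[3]=2
  step 5: row=2, L[2]='A', prepend. Next row=LF[2]=1
Reversed output: AAAb$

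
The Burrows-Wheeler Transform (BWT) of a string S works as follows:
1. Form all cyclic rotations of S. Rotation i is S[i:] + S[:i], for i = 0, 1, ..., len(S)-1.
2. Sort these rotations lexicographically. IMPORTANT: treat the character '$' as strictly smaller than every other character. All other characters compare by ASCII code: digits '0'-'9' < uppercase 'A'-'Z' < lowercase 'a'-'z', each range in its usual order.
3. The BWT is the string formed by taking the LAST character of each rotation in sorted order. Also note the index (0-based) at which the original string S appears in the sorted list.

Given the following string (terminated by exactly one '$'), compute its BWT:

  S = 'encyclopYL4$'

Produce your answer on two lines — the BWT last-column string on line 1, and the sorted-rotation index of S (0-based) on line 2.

All 12 rotations (rotation i = S[i:]+S[:i]):
  rot[0] = encyclopYL4$
  rot[1] = ncyclopYL4$e
  rot[2] = cyclopYL4$en
  rot[3] = yclopYL4$enc
  rot[4] = clopYL4$ency
  rot[5] = lopYL4$encyc
  rot[6] = opYL4$encycl
  rot[7] = pYL4$encyclo
  rot[8] = YL4$encyclop
  rot[9] = L4$encyclopY
  rot[10] = 4$encyclopYL
  rot[11] = $encyclopYL4
Sorted (with $ < everything):
  sorted[0] = $encyclopYL4  (last char: '4')
  sorted[1] = 4$encyclopYL  (last char: 'L')
  sorted[2] = L4$encyclopY  (last char: 'Y')
  sorted[3] = YL4$encyclop  (last char: 'p')
  sorted[4] = clopYL4$ency  (last char: 'y')
  sorted[5] = cyclopYL4$en  (last char: 'n')
  sorted[6] = encyclopYL4$  (last char: '$')
  sorted[7] = lopYL4$encyc  (last char: 'c')
  sorted[8] = ncyclopYL4$e  (last char: 'e')
  sorted[9] = opYL4$encycl  (last char: 'l')
  sorted[10] = pYL4$encyclo  (last char: 'o')
  sorted[11] = yclopYL4$enc  (last char: 'c')
Last column: 4LYpyn$celoc
Original string S is at sorted index 6

Answer: 4LYpyn$celoc
6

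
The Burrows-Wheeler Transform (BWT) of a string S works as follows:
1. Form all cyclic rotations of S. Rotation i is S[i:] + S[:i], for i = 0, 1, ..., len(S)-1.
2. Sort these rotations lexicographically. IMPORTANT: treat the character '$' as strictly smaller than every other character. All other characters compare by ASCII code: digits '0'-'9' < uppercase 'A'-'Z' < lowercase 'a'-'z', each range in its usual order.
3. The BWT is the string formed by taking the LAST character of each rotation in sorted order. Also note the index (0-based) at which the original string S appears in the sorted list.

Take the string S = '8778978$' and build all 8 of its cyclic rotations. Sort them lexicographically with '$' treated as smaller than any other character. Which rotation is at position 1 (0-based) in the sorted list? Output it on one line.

All 8 rotations (rotation i = S[i:]+S[:i]):
  rot[0] = 8778978$
  rot[1] = 778978$8
  rot[2] = 78978$87
  rot[3] = 8978$877
  rot[4] = 978$8778
  rot[5] = 78$87789
  rot[6] = 8$877897
  rot[7] = $8778978
Sorted (with $ < everything):
  sorted[0] = $8778978
  sorted[1] = 778978$8
  sorted[2] = 78$87789
  sorted[3] = 78978$87
  sorted[4] = 8$877897
  sorted[5] = 8778978$
  sorted[6] = 8978$877
  sorted[7] = 978$8778
sorted[1] = 778978$8

Answer: 778978$8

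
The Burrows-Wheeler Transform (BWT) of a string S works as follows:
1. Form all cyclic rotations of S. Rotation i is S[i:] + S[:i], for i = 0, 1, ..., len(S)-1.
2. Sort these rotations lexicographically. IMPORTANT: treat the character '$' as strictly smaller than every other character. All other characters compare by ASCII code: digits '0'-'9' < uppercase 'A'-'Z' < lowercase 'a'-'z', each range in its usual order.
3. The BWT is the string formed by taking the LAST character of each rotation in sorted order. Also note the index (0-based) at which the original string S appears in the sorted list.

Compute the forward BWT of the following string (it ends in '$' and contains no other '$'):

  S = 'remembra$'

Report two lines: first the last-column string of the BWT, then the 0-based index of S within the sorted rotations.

Answer: armmreeb$
8

Derivation:
All 9 rotations (rotation i = S[i:]+S[:i]):
  rot[0] = remembra$
  rot[1] = emembra$r
  rot[2] = membra$re
  rot[3] = embra$rem
  rot[4] = mbra$reme
  rot[5] = bra$remem
  rot[6] = ra$rememb
  rot[7] = a$remembr
  rot[8] = $remembra
Sorted (with $ < everything):
  sorted[0] = $remembra  (last char: 'a')
  sorted[1] = a$remembr  (last char: 'r')
  sorted[2] = bra$remem  (last char: 'm')
  sorted[3] = embra$rem  (last char: 'm')
  sorted[4] = emembra$r  (last char: 'r')
  sorted[5] = mbra$reme  (last char: 'e')
  sorted[6] = membra$re  (last char: 'e')
  sorted[7] = ra$rememb  (last char: 'b')
  sorted[8] = remembra$  (last char: '$')
Last column: armmreeb$
Original string S is at sorted index 8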